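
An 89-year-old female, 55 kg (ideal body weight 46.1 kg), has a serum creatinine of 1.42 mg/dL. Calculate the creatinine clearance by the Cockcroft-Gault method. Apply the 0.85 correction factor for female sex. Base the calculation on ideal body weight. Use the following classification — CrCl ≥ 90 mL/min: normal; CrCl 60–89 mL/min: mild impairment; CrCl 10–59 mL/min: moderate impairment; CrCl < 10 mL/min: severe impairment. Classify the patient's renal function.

moderate impairment

CrCl = (140 − 89) × 46.1 / (72 × 1.42) × 0.85 = 2351.1 / 102.24 × 0.85 ≈ 19.5 mL/min
20 mL/min falls in the 'moderate impairment' range.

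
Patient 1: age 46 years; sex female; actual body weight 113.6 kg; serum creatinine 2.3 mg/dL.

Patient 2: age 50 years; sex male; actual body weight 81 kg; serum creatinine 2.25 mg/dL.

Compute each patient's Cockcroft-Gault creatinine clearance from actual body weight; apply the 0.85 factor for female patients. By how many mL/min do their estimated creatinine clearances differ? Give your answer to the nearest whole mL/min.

Patient 1: CrCl = (140 − 46) × 113.6 / (72 × 2.3) × 0.85 = 10678.4 / 165.60 × 0.85 ≈ 54.8 mL/min
Patient 2: CrCl = (140 − 50) × 81 / (72 × 2.25) = 7290.0 / 162.00 ≈ 45.0 mL/min
|54.8 − 45.0| = 9.8 mL/min

10 mL/min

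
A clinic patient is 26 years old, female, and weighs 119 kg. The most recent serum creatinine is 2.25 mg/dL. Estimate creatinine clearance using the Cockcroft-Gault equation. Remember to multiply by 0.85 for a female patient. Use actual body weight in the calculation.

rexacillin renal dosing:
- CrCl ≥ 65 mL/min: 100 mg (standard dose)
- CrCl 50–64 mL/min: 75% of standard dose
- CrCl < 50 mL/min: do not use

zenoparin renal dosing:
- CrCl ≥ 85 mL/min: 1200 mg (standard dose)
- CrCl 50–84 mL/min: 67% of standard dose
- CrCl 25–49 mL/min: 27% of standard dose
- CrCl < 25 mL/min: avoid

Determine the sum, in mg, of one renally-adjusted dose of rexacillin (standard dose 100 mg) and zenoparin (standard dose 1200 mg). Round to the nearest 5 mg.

CrCl = (140 − 26) × 119 / (72 × 2.25) × 0.85 = 13566.0 / 162.00 × 0.85 ≈ 71.2 mL/min
CrCl ≈ 71 mL/min.
rexacillin: ≥ 65 mL/min → 100% of 100 mg = 100 mg.
zenoparin: 50–84 mL/min → 67% of 1200 mg = 804 mg.
Total = 100 + 804 = 904 mg.

905 mg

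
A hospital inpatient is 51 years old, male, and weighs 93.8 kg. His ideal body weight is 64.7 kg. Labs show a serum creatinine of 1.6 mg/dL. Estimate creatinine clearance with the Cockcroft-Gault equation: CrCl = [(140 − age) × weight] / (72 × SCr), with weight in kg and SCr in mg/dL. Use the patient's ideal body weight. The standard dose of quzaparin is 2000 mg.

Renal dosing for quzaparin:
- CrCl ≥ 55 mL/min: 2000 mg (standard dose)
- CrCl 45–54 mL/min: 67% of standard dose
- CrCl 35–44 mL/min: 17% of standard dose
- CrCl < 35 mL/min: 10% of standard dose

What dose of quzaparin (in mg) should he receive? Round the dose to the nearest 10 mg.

CrCl = (140 − 51) × 64.7 / (72 × 1.6) = 5758.3 / 115.20 ≈ 50.0 mL/min
CrCl ≈ 50 mL/min → bracket 45–54 mL/min.
67% of 2000 mg = 1340 mg

1340 mg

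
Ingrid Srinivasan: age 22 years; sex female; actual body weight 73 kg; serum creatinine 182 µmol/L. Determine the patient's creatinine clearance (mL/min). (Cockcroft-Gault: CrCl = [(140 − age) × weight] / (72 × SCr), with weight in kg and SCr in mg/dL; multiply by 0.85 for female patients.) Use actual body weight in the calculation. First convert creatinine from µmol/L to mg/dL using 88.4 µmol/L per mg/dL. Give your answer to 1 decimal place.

49.4 mL/min

SCr = 182 / 88.4 = 2.059 mg/dL
CrCl = (140 − 22) × 73 / (72 × 2.059) × 0.85 = 8614.0 / 148.25 × 0.85 ≈ 49.4 mL/min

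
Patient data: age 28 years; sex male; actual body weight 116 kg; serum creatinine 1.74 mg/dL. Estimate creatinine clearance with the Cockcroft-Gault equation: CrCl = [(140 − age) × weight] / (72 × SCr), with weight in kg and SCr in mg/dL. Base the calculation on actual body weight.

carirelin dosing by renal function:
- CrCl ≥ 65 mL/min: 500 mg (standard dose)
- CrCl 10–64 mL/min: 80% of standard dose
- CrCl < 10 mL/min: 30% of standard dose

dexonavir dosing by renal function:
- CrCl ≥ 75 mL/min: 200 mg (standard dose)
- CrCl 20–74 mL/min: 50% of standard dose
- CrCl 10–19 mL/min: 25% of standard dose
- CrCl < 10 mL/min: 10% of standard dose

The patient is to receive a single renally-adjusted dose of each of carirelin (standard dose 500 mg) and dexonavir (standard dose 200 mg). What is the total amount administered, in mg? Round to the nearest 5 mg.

CrCl = (140 − 28) × 116 / (72 × 1.74) = 12992.0 / 125.28 ≈ 103.7 mL/min
CrCl ≈ 104 mL/min.
carirelin: ≥ 65 mL/min → 100% of 500 mg = 500 mg.
dexonavir: ≥ 75 mL/min → 100% of 200 mg = 200 mg.
Total = 500 + 200 = 700 mg.

700 mg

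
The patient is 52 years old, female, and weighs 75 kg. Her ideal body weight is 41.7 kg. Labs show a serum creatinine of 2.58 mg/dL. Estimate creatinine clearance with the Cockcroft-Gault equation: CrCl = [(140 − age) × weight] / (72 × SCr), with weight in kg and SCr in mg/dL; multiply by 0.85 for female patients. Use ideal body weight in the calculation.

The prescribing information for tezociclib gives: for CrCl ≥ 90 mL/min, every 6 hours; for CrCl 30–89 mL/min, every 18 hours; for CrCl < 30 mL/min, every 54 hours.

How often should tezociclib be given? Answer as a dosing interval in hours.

every 54 hours

CrCl = (140 − 52) × 41.7 / (72 × 2.58) × 0.85 = 3669.6 / 185.76 × 0.85 ≈ 16.8 mL/min
CrCl ≈ 17 mL/min → bracket < 30 mL/min → every 54 hours.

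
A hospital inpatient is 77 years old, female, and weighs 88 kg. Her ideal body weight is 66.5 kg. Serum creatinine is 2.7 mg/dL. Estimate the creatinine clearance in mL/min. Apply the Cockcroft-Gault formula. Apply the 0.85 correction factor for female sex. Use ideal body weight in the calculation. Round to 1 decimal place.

18.3 mL/min

CrCl = (140 − 77) × 66.5 / (72 × 2.7) × 0.85 = 4189.5 / 194.40 × 0.85 ≈ 18.3 mL/min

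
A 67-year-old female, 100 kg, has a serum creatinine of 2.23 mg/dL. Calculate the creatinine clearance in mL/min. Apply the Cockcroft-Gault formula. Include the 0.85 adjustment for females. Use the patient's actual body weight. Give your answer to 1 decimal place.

CrCl = (140 − 67) × 100 / (72 × 2.23) × 0.85 = 7300.0 / 160.56 × 0.85 ≈ 38.6 mL/min

38.6 mL/min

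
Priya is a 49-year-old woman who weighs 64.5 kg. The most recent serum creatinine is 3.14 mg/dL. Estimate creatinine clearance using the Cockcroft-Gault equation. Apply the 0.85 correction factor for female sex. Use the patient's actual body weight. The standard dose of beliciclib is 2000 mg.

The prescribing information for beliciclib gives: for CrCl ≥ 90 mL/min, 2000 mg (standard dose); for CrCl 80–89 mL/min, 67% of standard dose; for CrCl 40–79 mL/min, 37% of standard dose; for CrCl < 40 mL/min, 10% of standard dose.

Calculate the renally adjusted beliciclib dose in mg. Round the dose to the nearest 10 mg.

CrCl = (140 − 49) × 64.5 / (72 × 3.14) × 0.85 = 5869.5 / 226.08 × 0.85 ≈ 22.1 mL/min
CrCl ≈ 22 mL/min → bracket < 40 mL/min.
10% of 2000 mg = 200 mg

200 mg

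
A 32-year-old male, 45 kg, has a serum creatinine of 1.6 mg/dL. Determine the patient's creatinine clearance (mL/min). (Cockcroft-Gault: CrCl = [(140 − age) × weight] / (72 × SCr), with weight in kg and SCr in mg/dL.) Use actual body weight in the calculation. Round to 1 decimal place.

42.2 mL/min

CrCl = (140 − 32) × 45 / (72 × 1.6) = 4860.0 / 115.20 ≈ 42.2 mL/min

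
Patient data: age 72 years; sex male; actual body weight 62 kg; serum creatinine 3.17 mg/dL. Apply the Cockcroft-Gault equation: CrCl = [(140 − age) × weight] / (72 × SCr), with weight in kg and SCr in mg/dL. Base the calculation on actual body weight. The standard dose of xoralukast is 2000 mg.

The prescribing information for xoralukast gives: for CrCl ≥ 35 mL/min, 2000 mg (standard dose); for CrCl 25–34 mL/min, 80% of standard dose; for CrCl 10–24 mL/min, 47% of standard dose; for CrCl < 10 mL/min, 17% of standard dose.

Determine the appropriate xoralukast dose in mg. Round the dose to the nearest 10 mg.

940 mg

CrCl = (140 − 72) × 62 / (72 × 3.17) = 4216.0 / 228.24 ≈ 18.5 mL/min
CrCl ≈ 18 mL/min → bracket 10–24 mL/min.
47% of 2000 mg = 940 mg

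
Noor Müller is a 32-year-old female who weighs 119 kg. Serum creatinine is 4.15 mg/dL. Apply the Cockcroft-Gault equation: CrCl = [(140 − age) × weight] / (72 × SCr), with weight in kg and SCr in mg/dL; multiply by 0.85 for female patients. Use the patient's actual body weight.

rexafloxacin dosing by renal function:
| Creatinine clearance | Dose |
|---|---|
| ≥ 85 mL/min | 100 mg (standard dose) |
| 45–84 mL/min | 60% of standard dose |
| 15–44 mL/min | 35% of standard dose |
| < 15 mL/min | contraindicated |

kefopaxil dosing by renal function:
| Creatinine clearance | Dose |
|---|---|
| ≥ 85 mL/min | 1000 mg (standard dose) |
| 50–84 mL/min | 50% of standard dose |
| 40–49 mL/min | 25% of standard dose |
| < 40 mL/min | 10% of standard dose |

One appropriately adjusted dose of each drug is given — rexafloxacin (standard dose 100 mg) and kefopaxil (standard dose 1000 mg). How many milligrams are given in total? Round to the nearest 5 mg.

135 mg

CrCl = (140 − 32) × 119 / (72 × 4.15) × 0.85 = 12852.0 / 298.80 × 0.85 ≈ 36.6 mL/min
CrCl ≈ 37 mL/min.
rexafloxacin: 15–44 mL/min → 35% of 100 mg = 35 mg.
kefopaxil: < 40 mL/min → 10% of 1000 mg = 100 mg.
Total = 35 + 100 = 135 mg.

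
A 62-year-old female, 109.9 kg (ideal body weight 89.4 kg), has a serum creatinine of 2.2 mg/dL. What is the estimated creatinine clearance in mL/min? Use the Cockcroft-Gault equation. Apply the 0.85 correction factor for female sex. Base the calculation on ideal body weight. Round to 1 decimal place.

37.4 mL/min

CrCl = (140 − 62) × 89.4 / (72 × 2.2) × 0.85 = 6973.2 / 158.40 × 0.85 ≈ 37.4 mL/min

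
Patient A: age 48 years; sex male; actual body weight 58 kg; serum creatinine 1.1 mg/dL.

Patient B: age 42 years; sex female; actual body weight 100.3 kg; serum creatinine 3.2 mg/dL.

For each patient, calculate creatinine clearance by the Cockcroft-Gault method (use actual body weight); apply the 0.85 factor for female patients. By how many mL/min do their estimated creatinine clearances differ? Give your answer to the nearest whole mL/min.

31 mL/min

Patient A: CrCl = (140 − 48) × 58 / (72 × 1.1) = 5336.0 / 79.20 ≈ 67.4 mL/min
Patient B: CrCl = (140 − 42) × 100.3 / (72 × 3.2) × 0.85 = 9829.4 / 230.40 × 0.85 ≈ 36.3 mL/min
|67.4 − 36.3| = 31.1 mL/min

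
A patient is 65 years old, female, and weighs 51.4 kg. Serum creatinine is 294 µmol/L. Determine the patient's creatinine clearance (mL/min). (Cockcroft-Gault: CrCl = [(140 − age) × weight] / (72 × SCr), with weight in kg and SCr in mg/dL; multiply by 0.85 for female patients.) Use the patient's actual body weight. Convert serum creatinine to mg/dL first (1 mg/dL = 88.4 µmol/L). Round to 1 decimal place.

SCr = 294 / 88.4 = 3.326 mg/dL
CrCl = (140 − 65) × 51.4 / (72 × 3.326) × 0.85 = 3855.0 / 239.47 × 0.85 ≈ 13.7 mL/min

13.7 mL/min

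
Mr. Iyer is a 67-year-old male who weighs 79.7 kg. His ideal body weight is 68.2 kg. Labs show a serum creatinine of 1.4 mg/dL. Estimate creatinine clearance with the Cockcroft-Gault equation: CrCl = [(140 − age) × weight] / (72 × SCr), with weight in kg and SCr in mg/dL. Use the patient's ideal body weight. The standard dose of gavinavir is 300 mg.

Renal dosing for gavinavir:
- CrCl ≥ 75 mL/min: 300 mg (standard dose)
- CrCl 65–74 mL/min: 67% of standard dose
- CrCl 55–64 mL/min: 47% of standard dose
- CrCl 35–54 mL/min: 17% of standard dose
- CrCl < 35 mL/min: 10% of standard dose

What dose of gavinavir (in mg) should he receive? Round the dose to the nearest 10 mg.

CrCl = (140 − 67) × 68.2 / (72 × 1.4) = 4978.6 / 100.80 ≈ 49.4 mL/min
CrCl ≈ 49 mL/min → bracket 35–54 mL/min.
17% of 300 mg = 51 mg → 50 mg

50 mg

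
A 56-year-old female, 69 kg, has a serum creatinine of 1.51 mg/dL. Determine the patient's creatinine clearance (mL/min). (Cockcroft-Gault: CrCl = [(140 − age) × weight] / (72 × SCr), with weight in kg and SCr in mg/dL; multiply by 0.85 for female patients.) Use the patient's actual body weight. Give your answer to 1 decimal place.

CrCl = (140 − 56) × 69 / (72 × 1.51) × 0.85 = 5796.0 / 108.72 × 0.85 ≈ 45.3 mL/min

45.3 mL/min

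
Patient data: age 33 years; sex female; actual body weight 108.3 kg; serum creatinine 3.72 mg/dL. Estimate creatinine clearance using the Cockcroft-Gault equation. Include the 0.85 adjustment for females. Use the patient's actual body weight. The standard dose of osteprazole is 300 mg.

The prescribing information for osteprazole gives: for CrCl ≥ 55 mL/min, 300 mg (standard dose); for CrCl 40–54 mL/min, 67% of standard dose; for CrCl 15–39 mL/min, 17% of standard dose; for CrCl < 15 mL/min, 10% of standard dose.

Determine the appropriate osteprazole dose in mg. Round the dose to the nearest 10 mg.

CrCl = (140 − 33) × 108.3 / (72 × 3.72) × 0.85 = 11588.1 / 267.84 × 0.85 ≈ 36.8 mL/min
CrCl ≈ 37 mL/min → bracket 15–39 mL/min.
17% of 300 mg = 51 mg → 50 mg

50 mg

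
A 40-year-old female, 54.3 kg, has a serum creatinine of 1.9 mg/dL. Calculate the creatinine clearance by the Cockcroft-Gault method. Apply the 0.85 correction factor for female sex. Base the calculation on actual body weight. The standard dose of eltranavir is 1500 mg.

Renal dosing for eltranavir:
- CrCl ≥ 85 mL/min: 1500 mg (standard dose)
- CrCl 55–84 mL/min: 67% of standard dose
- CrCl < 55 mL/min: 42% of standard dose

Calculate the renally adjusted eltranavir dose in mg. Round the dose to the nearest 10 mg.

CrCl = (140 − 40) × 54.3 / (72 × 1.9) × 0.85 = 5430.0 / 136.80 × 0.85 ≈ 33.7 mL/min
CrCl ≈ 34 mL/min → bracket < 55 mL/min.
42% of 1500 mg = 630 mg

630 mg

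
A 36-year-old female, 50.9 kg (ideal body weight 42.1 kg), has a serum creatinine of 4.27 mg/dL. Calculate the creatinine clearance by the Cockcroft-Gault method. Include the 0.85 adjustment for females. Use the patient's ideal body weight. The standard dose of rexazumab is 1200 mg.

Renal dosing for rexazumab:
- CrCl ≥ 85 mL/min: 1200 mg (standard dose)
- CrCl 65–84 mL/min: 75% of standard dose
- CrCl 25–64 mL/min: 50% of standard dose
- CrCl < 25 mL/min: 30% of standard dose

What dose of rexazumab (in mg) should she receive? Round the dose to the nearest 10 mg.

CrCl = (140 − 36) × 42.1 / (72 × 4.27) × 0.85 = 4378.4 / 307.44 × 0.85 ≈ 12.1 mL/min
CrCl ≈ 12 mL/min → bracket < 25 mL/min.
30% of 1200 mg = 360 mg

360 mg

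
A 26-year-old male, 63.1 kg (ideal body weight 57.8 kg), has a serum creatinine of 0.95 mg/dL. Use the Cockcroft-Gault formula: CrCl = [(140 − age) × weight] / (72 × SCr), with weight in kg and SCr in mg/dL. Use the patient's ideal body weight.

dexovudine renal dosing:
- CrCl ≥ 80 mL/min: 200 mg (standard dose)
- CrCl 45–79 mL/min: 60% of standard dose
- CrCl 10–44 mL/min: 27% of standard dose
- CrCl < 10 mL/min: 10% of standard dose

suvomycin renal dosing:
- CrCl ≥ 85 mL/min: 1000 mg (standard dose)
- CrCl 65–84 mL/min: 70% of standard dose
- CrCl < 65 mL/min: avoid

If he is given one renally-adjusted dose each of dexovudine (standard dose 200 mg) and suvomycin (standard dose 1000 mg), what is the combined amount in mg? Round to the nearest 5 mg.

CrCl = (140 − 26) × 57.8 / (72 × 0.95) = 6589.2 / 68.40 ≈ 96.3 mL/min
CrCl ≈ 96 mL/min.
dexovudine: ≥ 80 mL/min → 100% of 200 mg = 200 mg.
suvomycin: ≥ 85 mL/min → 100% of 1000 mg = 1000 mg.
Total = 200 + 1000 = 1200 mg.

1200 mg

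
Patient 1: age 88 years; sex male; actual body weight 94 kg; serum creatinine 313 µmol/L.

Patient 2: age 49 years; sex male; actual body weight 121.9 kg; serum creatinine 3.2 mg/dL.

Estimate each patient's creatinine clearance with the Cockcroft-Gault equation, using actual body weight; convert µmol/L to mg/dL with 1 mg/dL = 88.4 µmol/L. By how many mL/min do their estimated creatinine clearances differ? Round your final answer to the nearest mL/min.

Patient 1: SCr = 313 / 88.4 = 3.541 mg/dL
Patient 1: CrCl = (140 − 88) × 94 / (72 × 3.541) = 4888.0 / 254.95 ≈ 19.2 mL/min
Patient 2: CrCl = (140 − 49) × 121.9 / (72 × 3.2) = 11092.9 / 230.40 ≈ 48.1 mL/min
|19.2 − 48.1| = 28.9 mL/min

29 mL/min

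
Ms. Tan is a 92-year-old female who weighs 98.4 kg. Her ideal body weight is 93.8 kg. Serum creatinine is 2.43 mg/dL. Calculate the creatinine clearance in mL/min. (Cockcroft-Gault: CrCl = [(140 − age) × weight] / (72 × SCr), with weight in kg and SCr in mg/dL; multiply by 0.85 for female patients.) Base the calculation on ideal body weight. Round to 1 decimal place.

CrCl = (140 − 92) × 93.8 / (72 × 2.43) × 0.85 = 4502.4 / 174.96 × 0.85 ≈ 21.9 mL/min

21.9 mL/min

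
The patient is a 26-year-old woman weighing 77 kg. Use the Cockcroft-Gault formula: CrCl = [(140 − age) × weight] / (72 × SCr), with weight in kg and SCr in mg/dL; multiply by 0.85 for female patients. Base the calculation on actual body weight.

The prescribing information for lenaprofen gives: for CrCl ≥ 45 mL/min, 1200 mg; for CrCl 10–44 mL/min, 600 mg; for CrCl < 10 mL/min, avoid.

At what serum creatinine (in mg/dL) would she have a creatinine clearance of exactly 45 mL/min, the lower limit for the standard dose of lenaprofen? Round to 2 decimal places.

Standard dose requires CrCl ≥ 45 mL/min.
Set (140 − 26) × 77 × 0.85 / (72 × SCr) = 45
SCr = (140 − 26) × 77 × 0.85 / (72 × 45) = 2.303 mg/dL

2.30 mg/dL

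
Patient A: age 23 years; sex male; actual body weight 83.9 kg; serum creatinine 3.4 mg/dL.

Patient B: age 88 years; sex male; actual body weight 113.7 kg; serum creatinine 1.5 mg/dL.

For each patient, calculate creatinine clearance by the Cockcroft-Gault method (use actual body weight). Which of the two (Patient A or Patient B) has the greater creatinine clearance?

Patient A: CrCl = (140 − 23) × 83.9 / (72 × 3.4) = 9816.3 / 244.80 ≈ 40.1 mL/min
Patient B: CrCl = (140 − 88) × 113.7 / (72 × 1.5) = 5912.4 / 108.00 ≈ 54.7 mL/min
40.1 vs 54.7 mL/min → Patient B is higher.

Patient B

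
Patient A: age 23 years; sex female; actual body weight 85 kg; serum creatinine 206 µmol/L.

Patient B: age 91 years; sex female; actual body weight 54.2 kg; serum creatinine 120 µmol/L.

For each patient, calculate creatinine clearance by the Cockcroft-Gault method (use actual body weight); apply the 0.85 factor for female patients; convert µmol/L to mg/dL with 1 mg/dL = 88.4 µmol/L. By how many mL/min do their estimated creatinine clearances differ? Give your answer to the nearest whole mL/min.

Patient A: SCr = 206 / 88.4 = 2.33 mg/dL
Patient A: CrCl = (140 − 23) × 85 / (72 × 2.33) × 0.85 = 9945.0 / 167.76 × 0.85 ≈ 50.4 mL/min
Patient B: SCr = 120 / 88.4 = 1.357 mg/dL
Patient B: CrCl = (140 − 91) × 54.2 / (72 × 1.357) × 0.85 = 2655.8 / 97.70 × 0.85 ≈ 23.1 mL/min
|50.4 − 23.1| = 27.3 mL/min

27 mL/min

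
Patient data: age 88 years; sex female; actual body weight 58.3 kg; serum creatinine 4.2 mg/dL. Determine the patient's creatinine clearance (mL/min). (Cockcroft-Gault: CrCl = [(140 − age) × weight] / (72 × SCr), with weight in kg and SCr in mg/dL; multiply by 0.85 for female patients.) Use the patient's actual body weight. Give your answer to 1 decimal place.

CrCl = (140 − 88) × 58.3 / (72 × 4.2) × 0.85 = 3031.6 / 302.40 × 0.85 ≈ 8.5 mL/min

8.5 mL/min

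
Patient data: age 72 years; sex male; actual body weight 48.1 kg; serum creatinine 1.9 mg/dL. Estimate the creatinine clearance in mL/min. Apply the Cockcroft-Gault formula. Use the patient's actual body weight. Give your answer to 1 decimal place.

23.9 mL/min

CrCl = (140 − 72) × 48.1 / (72 × 1.9) = 3270.8 / 136.80 ≈ 23.9 mL/min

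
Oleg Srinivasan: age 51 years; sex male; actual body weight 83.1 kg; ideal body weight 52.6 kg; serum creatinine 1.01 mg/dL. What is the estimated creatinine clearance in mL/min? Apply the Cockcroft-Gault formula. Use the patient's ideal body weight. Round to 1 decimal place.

CrCl = (140 − 51) × 52.6 / (72 × 1.01) = 4681.4 / 72.72 ≈ 64.4 mL/min

64.4 mL/min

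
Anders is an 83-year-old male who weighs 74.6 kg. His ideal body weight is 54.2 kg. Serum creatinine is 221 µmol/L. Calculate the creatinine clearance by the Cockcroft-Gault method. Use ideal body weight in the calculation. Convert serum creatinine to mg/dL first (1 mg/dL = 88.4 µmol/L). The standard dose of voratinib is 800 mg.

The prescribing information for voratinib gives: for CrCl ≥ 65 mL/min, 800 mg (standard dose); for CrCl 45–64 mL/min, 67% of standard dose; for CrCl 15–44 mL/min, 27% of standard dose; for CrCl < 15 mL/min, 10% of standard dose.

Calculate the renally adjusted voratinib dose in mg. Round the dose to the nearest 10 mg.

SCr = 221 / 88.4 = 2.5 mg/dL
CrCl = (140 − 83) × 54.2 / (72 × 2.5) = 3089.4 / 180.00 ≈ 17.2 mL/min
CrCl ≈ 17 mL/min → bracket 15–44 mL/min.
27% of 800 mg = 216 mg → 220 mg

220 mg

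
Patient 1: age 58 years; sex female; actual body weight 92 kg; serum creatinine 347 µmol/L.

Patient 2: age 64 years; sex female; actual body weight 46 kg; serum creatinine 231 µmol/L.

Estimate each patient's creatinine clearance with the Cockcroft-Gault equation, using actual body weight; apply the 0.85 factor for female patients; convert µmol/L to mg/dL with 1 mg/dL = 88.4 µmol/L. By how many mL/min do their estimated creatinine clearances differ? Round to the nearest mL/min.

Patient 1: SCr = 347 / 88.4 = 3.925 mg/dL
Patient 1: CrCl = (140 − 58) × 92 / (72 × 3.925) × 0.85 = 7544.0 / 282.60 × 0.85 ≈ 22.7 mL/min
Patient 2: SCr = 231 / 88.4 = 2.613 mg/dL
Patient 2: CrCl = (140 − 64) × 46 / (72 × 2.613) × 0.85 = 3496.0 / 188.14 × 0.85 ≈ 15.8 mL/min
|22.7 − 15.8| = 6.9 mL/min

7 mL/min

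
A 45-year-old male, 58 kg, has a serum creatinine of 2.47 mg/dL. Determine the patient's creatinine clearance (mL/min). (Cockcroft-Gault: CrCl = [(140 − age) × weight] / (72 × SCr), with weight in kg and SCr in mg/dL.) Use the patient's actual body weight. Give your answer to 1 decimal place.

31.0 mL/min

CrCl = (140 − 45) × 58 / (72 × 2.47) = 5510.0 / 177.84 ≈ 31.0 mL/min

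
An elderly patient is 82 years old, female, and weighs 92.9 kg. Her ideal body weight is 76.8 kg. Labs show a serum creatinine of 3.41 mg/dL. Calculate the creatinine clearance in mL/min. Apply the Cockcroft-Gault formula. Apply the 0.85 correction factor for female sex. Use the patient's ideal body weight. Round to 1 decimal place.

CrCl = (140 − 82) × 76.8 / (72 × 3.41) × 0.85 = 4454.4 / 245.52 × 0.85 ≈ 15.4 mL/min

15.4 mL/min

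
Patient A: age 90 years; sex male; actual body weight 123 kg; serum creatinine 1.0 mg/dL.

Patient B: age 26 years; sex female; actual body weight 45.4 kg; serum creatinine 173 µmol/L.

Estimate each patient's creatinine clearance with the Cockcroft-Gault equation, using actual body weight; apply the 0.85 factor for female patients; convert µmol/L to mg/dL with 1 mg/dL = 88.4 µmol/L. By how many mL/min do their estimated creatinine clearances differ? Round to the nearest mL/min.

Patient A: CrCl = (140 − 90) × 123 / (72 × 1) = 6150.0 / 72.00 ≈ 85.4 mL/min
Patient B: SCr = 173 / 88.4 = 1.957 mg/dL
Patient B: CrCl = (140 − 26) × 45.4 / (72 × 1.957) × 0.85 = 5175.6 / 140.90 × 0.85 ≈ 31.2 mL/min
|85.4 − 31.2| = 54.2 mL/min

54 mL/min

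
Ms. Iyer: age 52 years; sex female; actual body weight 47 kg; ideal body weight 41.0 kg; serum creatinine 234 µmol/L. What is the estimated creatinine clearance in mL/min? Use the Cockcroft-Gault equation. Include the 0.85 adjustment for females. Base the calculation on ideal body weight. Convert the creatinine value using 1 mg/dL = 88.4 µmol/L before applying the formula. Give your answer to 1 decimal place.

16.1 mL/min

SCr = 234 / 88.4 = 2.647 mg/dL
CrCl = (140 − 52) × 41 / (72 × 2.647) × 0.85 = 3608.0 / 190.58 × 0.85 ≈ 16.1 mL/min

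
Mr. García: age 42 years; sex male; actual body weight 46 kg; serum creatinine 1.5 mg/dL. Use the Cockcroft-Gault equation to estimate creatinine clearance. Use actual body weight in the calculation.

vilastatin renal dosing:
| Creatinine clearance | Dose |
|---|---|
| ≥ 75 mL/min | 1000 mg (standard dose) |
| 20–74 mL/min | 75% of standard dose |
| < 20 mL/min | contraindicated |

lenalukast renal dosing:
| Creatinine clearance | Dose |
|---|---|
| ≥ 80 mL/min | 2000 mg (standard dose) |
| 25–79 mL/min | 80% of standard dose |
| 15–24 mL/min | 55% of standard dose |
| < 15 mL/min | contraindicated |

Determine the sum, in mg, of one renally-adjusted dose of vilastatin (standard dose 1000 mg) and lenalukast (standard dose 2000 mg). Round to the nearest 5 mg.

CrCl = (140 − 42) × 46 / (72 × 1.5) = 4508.0 / 108.00 ≈ 41.7 mL/min
CrCl ≈ 42 mL/min.
vilastatin: 20–74 mL/min → 75% of 1000 mg = 750 mg.
lenalukast: 25–79 mL/min → 80% of 2000 mg = 1600 mg.
Total = 750 + 1600 = 2350 mg.

2350 mg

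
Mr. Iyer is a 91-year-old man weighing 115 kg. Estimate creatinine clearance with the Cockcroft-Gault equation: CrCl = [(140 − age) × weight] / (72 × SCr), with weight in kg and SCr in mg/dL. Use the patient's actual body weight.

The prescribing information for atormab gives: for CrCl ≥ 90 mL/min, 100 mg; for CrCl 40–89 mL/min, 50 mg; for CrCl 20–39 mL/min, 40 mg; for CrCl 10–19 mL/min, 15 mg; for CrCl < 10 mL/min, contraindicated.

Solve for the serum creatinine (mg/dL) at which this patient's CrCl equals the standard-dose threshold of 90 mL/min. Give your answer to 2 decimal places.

0.87 mg/dL

Standard dose requires CrCl ≥ 90 mL/min.
Set (140 − 91) × 115 / (72 × SCr) = 90
SCr = (140 − 91) × 115 / (72 × 90) = 0.870 mg/dL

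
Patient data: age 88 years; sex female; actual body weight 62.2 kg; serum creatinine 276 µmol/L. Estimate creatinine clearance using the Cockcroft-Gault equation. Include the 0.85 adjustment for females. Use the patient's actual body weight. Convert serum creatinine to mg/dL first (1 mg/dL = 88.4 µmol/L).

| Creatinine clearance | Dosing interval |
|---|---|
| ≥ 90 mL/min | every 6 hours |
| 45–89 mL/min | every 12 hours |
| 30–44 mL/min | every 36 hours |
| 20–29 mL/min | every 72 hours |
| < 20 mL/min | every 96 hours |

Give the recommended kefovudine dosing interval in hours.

every 96 hours

SCr = 276 / 88.4 = 3.122 mg/dL
CrCl = (140 − 88) × 62.2 / (72 × 3.122) × 0.85 = 3234.4 / 224.78 × 0.85 ≈ 12.2 mL/min
CrCl ≈ 12 mL/min → bracket < 20 mL/min → every 96 hours.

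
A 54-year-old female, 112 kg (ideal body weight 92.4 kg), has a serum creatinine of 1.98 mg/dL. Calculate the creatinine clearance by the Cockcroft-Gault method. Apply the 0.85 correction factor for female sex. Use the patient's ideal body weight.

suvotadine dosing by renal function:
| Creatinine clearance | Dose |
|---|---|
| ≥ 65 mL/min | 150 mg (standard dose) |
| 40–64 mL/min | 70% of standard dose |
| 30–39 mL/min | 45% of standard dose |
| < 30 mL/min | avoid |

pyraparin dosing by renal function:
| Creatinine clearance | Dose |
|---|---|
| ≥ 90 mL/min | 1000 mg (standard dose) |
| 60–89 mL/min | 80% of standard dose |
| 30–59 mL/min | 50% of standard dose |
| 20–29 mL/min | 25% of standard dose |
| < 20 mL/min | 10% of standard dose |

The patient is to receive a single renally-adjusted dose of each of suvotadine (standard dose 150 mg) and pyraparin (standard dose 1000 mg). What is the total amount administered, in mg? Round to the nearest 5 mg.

CrCl = (140 − 54) × 92.4 / (72 × 1.98) × 0.85 = 7946.4 / 142.56 × 0.85 ≈ 47.4 mL/min
CrCl ≈ 47 mL/min.
suvotadine: 40–64 mL/min → 70% of 150 mg = 105 mg.
pyraparin: 30–59 mL/min → 50% of 1000 mg = 500 mg.
Total = 105 + 500 = 605 mg.

605 mg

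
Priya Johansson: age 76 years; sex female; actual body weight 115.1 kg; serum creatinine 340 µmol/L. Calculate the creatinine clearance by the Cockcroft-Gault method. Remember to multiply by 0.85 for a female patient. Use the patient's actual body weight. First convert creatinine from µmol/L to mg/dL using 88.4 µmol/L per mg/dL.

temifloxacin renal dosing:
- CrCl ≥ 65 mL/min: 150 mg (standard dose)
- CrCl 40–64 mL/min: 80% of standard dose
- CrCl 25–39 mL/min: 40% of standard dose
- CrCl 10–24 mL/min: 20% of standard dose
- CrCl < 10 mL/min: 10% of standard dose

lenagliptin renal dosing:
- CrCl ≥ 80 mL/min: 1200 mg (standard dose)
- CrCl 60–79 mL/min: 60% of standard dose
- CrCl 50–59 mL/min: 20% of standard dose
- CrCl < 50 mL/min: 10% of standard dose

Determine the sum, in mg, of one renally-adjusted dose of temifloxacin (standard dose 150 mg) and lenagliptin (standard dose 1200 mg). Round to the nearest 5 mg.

150 mg

SCr = 340 / 88.4 = 3.846 mg/dL
CrCl = (140 − 76) × 115.1 / (72 × 3.846) × 0.85 = 7366.4 / 276.91 × 0.85 ≈ 22.6 mL/min
CrCl ≈ 23 mL/min.
temifloxacin: 10–24 mL/min → 20% of 150 mg = 30 mg.
lenagliptin: < 50 mL/min → 10% of 1200 mg = 120 mg.
Total = 30 + 120 = 150 mg.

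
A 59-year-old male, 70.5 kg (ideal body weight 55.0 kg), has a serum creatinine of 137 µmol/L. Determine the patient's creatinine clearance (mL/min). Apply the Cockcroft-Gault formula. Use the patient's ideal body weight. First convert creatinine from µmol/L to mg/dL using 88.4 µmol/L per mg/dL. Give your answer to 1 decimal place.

39.9 mL/min

SCr = 137 / 88.4 = 1.55 mg/dL
CrCl = (140 − 59) × 55 / (72 × 1.55) = 4455.0 / 111.60 ≈ 39.9 mL/min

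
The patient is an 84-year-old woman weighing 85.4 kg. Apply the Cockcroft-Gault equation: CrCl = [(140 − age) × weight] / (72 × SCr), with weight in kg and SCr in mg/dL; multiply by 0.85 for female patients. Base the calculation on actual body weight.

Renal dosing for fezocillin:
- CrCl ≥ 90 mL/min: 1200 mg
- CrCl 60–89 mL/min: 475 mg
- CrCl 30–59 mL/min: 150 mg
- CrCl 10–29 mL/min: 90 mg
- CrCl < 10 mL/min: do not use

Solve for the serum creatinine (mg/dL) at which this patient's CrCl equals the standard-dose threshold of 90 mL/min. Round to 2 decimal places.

0.63 mg/dL

Standard dose requires CrCl ≥ 90 mL/min.
Set (140 − 84) × 85.4 × 0.85 / (72 × SCr) = 90
SCr = (140 − 84) × 85.4 × 0.85 / (72 × 90) = 0.627 mg/dL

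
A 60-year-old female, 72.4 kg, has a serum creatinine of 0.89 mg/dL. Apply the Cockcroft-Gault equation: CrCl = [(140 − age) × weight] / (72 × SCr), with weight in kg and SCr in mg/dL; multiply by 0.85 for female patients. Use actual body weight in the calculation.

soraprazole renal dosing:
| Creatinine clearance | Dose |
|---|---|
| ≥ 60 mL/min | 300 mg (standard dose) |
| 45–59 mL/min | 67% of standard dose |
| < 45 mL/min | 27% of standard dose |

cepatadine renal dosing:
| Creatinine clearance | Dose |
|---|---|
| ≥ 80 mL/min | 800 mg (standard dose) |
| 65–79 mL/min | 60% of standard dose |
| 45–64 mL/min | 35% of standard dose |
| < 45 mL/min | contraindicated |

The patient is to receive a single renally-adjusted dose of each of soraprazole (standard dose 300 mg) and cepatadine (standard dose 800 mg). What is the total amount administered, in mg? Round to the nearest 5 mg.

CrCl = (140 − 60) × 72.4 / (72 × 0.89) × 0.85 = 5792.0 / 64.08 × 0.85 ≈ 76.8 mL/min
CrCl ≈ 77 mL/min.
soraprazole: ≥ 60 mL/min → 100% of 300 mg = 300 mg.
cepatadine: 65–79 mL/min → 60% of 800 mg = 480 mg.
Total = 300 + 480 = 780 mg.

780 mg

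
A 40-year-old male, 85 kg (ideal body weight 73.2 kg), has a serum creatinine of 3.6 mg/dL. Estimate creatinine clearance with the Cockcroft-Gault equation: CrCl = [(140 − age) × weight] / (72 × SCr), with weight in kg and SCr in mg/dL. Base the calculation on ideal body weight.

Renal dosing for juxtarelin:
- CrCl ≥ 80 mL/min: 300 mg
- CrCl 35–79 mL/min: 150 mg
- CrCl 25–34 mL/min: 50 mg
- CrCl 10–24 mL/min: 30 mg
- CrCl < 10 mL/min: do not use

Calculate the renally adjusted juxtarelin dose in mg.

50 mg

CrCl = (140 − 40) × 73.2 / (72 × 3.6) = 7320.0 / 259.20 ≈ 28.2 mL/min
CrCl ≈ 28 mL/min → bracket 25–34 mL/min.
Dose for this bracket: 50 mg.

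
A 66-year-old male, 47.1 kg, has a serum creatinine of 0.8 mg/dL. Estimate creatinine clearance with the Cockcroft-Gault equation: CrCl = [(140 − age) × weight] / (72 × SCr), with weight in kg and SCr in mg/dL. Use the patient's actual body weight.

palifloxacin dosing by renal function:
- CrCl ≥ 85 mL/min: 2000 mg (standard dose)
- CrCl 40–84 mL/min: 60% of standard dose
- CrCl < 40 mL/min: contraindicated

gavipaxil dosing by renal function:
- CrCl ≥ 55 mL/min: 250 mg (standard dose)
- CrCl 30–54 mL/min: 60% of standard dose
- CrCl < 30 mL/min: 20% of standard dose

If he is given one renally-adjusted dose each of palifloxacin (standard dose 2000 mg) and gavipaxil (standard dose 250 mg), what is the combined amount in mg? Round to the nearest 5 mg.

1450 mg

CrCl = (140 − 66) × 47.1 / (72 × 0.8) = 3485.4 / 57.60 ≈ 60.5 mL/min
CrCl ≈ 61 mL/min.
palifloxacin: 40–84 mL/min → 60% of 2000 mg = 1200 mg.
gavipaxil: ≥ 55 mL/min → 100% of 250 mg = 250 mg.
Total = 1200 + 250 = 1450 mg.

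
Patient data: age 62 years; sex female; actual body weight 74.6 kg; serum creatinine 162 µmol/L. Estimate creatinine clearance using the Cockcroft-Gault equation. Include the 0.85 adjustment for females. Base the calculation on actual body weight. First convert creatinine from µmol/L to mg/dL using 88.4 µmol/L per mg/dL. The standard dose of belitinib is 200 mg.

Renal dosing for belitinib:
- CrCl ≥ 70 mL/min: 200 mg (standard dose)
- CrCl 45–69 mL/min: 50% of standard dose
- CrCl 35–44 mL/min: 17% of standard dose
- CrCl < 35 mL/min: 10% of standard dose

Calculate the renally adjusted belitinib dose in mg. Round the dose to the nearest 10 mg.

30 mg

SCr = 162 / 88.4 = 1.833 mg/dL
CrCl = (140 − 62) × 74.6 / (72 × 1.833) × 0.85 = 5818.8 / 131.98 × 0.85 ≈ 37.5 mL/min
CrCl ≈ 37 mL/min → bracket 35–44 mL/min.
17% of 200 mg = 34 mg → 30 mg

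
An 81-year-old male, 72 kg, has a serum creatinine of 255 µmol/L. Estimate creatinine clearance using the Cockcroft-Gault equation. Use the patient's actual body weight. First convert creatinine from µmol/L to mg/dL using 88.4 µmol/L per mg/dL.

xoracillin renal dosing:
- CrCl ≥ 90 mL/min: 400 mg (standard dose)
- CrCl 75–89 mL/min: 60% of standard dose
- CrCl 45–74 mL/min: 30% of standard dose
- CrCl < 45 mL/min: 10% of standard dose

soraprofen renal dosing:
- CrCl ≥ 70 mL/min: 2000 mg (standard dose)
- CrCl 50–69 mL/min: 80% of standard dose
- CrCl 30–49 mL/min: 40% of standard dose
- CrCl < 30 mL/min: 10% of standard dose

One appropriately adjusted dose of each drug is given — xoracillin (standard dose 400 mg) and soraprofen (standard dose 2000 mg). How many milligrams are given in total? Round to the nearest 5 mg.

240 mg

SCr = 255 / 88.4 = 2.885 mg/dL
CrCl = (140 − 81) × 72 / (72 × 2.885) = 4248.0 / 207.72 ≈ 20.5 mL/min
CrCl ≈ 20 mL/min.
xoracillin: < 45 mL/min → 10% of 400 mg = 40 mg.
soraprofen: < 30 mL/min → 10% of 2000 mg = 200 mg.
Total = 40 + 200 = 240 mg.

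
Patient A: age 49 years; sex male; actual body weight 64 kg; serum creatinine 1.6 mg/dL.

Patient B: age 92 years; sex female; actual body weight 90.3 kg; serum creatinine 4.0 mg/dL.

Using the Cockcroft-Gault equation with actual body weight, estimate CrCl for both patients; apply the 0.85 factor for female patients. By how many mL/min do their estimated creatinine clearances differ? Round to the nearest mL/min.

Patient A: CrCl = (140 − 49) × 64 / (72 × 1.6) = 5824.0 / 115.20 ≈ 50.6 mL/min
Patient B: CrCl = (140 − 92) × 90.3 / (72 × 4) × 0.85 = 4334.4 / 288.00 × 0.85 ≈ 12.8 mL/min
|50.6 − 12.8| = 37.8 mL/min

38 mL/min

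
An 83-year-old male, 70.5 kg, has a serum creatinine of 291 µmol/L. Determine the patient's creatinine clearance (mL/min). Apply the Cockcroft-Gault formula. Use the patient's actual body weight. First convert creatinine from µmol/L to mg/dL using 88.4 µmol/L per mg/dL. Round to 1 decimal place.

17.0 mL/min

SCr = 291 / 88.4 = 3.292 mg/dL
CrCl = (140 − 83) × 70.5 / (72 × 3.292) = 4018.5 / 237.02 ≈ 17.0 mL/min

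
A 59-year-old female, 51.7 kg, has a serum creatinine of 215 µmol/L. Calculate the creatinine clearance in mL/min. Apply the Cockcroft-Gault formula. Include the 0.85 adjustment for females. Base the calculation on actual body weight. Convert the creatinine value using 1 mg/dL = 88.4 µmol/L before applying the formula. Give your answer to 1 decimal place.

SCr = 215 / 88.4 = 2.432 mg/dL
CrCl = (140 − 59) × 51.7 / (72 × 2.432) × 0.85 = 4187.7 / 175.10 × 0.85 ≈ 20.3 mL/min

20.3 mL/min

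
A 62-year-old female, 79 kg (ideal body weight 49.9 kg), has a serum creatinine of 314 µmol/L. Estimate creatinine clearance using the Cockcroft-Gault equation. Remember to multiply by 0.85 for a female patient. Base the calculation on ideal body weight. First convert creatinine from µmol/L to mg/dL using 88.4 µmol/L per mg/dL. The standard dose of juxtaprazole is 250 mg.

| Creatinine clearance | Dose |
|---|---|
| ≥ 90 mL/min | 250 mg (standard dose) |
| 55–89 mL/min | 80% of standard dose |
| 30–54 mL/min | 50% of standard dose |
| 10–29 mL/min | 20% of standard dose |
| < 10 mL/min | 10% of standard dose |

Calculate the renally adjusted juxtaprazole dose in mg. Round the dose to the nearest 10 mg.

50 mg

SCr = 314 / 88.4 = 3.552 mg/dL
CrCl = (140 − 62) × 49.9 / (72 × 3.552) × 0.85 = 3892.2 / 255.74 × 0.85 ≈ 12.9 mL/min
CrCl ≈ 13 mL/min → bracket 10–29 mL/min.
20% of 250 mg = 50 mg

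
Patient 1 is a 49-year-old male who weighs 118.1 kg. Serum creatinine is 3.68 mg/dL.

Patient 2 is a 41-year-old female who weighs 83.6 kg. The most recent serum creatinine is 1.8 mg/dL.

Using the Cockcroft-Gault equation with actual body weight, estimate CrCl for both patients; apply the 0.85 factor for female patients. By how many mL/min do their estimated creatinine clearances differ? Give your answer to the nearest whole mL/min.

Patient 1: CrCl = (140 − 49) × 118.1 / (72 × 3.68) = 10747.1 / 264.96 ≈ 40.6 mL/min
Patient 2: CrCl = (140 − 41) × 83.6 / (72 × 1.8) × 0.85 = 8276.4 / 129.60 × 0.85 ≈ 54.3 mL/min
|40.6 − 54.3| = 13.7 mL/min

14 mL/min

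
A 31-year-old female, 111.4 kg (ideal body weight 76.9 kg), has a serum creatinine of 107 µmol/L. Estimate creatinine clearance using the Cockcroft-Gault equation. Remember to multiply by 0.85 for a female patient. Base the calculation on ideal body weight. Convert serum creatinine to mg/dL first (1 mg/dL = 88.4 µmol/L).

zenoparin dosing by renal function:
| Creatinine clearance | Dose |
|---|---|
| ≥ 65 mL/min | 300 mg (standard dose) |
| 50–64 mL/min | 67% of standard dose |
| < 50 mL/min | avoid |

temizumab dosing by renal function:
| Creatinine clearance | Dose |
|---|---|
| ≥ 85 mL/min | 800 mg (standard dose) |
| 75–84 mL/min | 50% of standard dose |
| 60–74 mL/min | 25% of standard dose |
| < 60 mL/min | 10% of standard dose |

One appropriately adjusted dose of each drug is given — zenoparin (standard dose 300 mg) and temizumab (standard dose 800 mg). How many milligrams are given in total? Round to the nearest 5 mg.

700 mg

SCr = 107 / 88.4 = 1.21 mg/dL
CrCl = (140 − 31) × 76.9 / (72 × 1.21) × 0.85 = 8382.1 / 87.12 × 0.85 ≈ 81.8 mL/min
CrCl ≈ 82 mL/min.
zenoparin: ≥ 65 mL/min → 100% of 300 mg = 300 mg.
temizumab: 75–84 mL/min → 50% of 800 mg = 400 mg.
Total = 300 + 400 = 700 mg.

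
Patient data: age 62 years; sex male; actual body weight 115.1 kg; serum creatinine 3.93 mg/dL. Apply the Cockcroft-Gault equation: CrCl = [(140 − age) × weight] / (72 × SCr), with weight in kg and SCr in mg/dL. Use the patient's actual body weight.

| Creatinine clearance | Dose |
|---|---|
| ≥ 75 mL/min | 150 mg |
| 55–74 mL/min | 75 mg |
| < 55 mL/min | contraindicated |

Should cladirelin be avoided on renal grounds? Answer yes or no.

yes

CrCl = (140 − 62) × 115.1 / (72 × 3.93) = 8977.8 / 282.96 ≈ 31.7 mL/min
CrCl ≈ 32 mL/min, which is < 55 mL/min.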